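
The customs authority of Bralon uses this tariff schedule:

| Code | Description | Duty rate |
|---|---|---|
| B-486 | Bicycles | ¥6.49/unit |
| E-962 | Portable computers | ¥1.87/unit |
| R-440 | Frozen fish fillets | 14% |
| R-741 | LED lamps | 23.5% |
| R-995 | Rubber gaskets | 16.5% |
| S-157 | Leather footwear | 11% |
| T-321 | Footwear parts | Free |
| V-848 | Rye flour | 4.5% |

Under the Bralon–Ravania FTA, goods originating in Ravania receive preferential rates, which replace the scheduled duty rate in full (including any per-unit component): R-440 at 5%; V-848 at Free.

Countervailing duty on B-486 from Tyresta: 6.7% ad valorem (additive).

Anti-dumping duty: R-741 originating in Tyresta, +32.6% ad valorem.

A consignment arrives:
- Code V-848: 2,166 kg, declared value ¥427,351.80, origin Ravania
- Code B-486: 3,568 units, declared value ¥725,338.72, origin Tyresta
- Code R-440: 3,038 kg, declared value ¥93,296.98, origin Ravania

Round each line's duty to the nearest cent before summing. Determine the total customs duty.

¥76,418.86

Line 1 (V-848, Ravania, 2,166 kg, ¥427,351.80):
Base rate for V-848 is 4.5%.
Origin Ravania qualifies under the Bralon–Ravania agreement and V-848 is covered: preferential rate Free applies instead.
Duty = ¥427,351.80 × 0% = ¥0.00.
Line 2 (B-486, Tyresta, 3,568 units, ¥725,338.72):
Base rate for B-486 is ¥6.49/unit.
Additional duty on B-486 from Tyresta: +6.7% ad valorem. Applied ad valorem rate = 6.7%.
Duty = ¥725,338.72 × 6.7% + 3,568 × ¥6.49 = ¥71,754.01.
Line 3 (R-440, Ravania, 3,038 kg, ¥93,296.98):
Base rate for R-440 is 14%.
Origin Ravania qualifies under the Bralon–Ravania agreement and R-440 is covered: preferential rate 5% applies instead.
Duty = ¥93,296.98 × 5% = ¥4,664.85.
Total = ¥0.00 + ¥71,754.01 + ¥4,664.85 = ¥76,418.86.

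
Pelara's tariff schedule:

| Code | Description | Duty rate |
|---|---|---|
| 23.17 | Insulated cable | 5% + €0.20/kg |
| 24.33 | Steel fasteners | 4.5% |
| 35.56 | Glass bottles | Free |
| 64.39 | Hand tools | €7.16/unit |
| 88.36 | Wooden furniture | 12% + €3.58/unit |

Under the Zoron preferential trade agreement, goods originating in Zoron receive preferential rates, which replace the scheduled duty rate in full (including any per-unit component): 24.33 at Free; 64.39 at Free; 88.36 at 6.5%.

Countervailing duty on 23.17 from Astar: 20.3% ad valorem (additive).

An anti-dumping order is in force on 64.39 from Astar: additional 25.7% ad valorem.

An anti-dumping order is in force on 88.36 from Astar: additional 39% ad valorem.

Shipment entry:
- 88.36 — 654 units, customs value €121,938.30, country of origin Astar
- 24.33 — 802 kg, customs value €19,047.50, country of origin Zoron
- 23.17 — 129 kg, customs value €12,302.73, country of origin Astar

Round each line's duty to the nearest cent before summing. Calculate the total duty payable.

€67,668.24

Line 1 (88.36, Astar, 654 units, €121,938.30):
Base rate for 88.36 is 12% + €3.58/unit.
88.36 has an FTA preferential rate, but origin Astar is not Zoron; base rate stands.
Additional duty on 88.36 from Astar: +39%. Applied ad valorem rate: 12% + 39% = 51%.
Duty = €121,938.30 × 51% + 654 × €3.58 = €64,529.85.
Line 2 (24.33, Zoron, 802 kg, €19,047.50):
Base rate for 24.33 is 4.5%.
Origin Zoron qualifies under the Pelara–Zoron agreement and 24.33 is covered: preferential rate Free applies instead.
Duty = €19,047.50 × 0% = €0.00.
Line 3 (23.17, Astar, 129 kg, €12,302.73):
Base rate for 23.17 is 5% + €0.20/kg.
Additional duty on 23.17 from Astar: +20.3%. Applied ad valorem rate: 5% + 20.3% = 25.3%.
Duty = €12,302.73 × 25.3% + 129 × €0.20 = €3,138.39.
Total = €64,529.85 + €0.00 + €3,138.39 = €67,668.24.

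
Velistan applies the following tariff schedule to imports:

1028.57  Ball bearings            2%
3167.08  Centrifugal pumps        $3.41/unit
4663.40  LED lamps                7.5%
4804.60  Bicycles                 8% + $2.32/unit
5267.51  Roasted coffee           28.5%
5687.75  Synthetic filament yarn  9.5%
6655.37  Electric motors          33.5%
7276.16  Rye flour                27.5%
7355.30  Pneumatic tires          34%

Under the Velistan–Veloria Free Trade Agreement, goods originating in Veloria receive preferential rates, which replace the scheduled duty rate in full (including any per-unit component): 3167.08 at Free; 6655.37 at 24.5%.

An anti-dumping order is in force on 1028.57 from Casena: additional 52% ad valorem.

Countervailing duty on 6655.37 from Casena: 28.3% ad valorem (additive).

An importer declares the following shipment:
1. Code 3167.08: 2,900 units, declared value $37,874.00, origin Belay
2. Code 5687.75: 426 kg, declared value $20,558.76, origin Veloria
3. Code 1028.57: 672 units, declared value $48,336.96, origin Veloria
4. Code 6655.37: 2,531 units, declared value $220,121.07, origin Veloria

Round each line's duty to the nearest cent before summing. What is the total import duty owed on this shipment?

$66,738.48

Line 1 (3167.08, Belay, 2,900 units, $37,874.00):
Base rate for 3167.08 is $3.41/unit.
3167.08 has an FTA preferential rate, but origin Belay is not Veloria; base rate stands.
Duty = 2,900 × $3.41 = $9,889.00.
Line 2 (5687.75, Veloria, 426 kg, $20,558.76):
Base rate for 5687.75 is 9.5%.
Origin Veloria is the FTA partner but 5687.75 is not on the preference list; base rate stands.
Duty = $20,558.76 × 9.5% = $1,953.08.
Line 3 (1028.57, Veloria, 672 units, $48,336.96):
Base rate for 1028.57 is 2%.
Origin Veloria is the FTA partner but 1028.57 is not on the preference list; base rate stands.
The additional-duty order on 1028.57 targets Casena, not Veloria; it does not apply.
Duty = $48,336.96 × 2% = $966.74.
Line 4 (6655.37, Veloria, 2,531 units, $220,121.07):
Base rate for 6655.37 is 33.5%.
Origin Veloria qualifies under the Velistan–Veloria agreement and 6655.37 is covered: preferential rate 24.5% applies instead.
The additional-duty order on 6655.37 targets Casena, not Veloria; it does not apply.
Duty = $220,121.07 × 24.5% = $53,929.66.
Total = $9,889.00 + $1,953.08 + $966.74 + $53,929.66 = $66,738.48.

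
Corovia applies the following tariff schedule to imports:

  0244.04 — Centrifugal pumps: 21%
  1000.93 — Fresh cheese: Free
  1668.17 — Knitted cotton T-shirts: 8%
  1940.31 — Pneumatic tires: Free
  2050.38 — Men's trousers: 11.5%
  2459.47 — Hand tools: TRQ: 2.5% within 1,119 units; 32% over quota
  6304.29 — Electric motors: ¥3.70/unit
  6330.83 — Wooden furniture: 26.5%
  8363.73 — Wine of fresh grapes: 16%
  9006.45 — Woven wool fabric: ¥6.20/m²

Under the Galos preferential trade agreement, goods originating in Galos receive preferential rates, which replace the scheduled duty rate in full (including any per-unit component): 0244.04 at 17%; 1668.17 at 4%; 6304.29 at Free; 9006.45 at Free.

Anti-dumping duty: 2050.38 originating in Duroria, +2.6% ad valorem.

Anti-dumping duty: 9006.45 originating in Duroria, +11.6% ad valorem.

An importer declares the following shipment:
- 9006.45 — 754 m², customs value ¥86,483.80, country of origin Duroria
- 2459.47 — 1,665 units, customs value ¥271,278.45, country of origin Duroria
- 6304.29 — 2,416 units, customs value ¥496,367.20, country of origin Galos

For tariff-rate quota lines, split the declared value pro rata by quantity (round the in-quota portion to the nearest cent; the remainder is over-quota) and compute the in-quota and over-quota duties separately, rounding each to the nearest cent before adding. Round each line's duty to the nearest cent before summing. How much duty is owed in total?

Line 1 (9006.45, Duroria, 754 m², ¥86,483.80):
Base rate for 9006.45 is ¥6.20/m².
9006.45 has an FTA preferential rate, but origin Duroria is not Galos; base rate stands.
Additional duty on 9006.45 from Duroria: +11.6% ad valorem. Applied ad valorem rate = 11.6%.
Duty = ¥86,483.80 × 11.6% + 754 × ¥6.20 = ¥14,706.92.
Line 2 (2459.47, Duroria, 1,665 units, ¥271,278.45):
Code 2459.47 is under a tariff-rate quota (threshold 1,119 units). In-quota: 1,119 units at 2.5%; over-quota: 546 units at 32%.
Pro-rata value split: in-quota = ¥271,278.45 × 1,119/1,665 = ¥182,318.67; over-quota = ¥271,278.45 − ¥182,318.67 = ¥88,959.78.
In-quota duty = ¥182,318.67 × 2.5% = ¥4,557.97. Over-quota duty = ¥88,959.78 × 32% = ¥28,467.13.
Line duty = ¥4,557.97 + ¥28,467.13 = ¥33,025.10.
Line 3 (6304.29, Galos, 2,416 units, ¥496,367.20):
Base rate for 6304.29 is ¥3.70/unit.
Origin Galos qualifies under the Corovia–Galos agreement and 6304.29 is covered: preferential rate Free applies instead.
Duty = ¥496,367.20 × 0% = ¥0.00.
Total = ¥14,706.92 + ¥33,025.10 + ¥0.00 = ¥47,732.02.

¥47,732.02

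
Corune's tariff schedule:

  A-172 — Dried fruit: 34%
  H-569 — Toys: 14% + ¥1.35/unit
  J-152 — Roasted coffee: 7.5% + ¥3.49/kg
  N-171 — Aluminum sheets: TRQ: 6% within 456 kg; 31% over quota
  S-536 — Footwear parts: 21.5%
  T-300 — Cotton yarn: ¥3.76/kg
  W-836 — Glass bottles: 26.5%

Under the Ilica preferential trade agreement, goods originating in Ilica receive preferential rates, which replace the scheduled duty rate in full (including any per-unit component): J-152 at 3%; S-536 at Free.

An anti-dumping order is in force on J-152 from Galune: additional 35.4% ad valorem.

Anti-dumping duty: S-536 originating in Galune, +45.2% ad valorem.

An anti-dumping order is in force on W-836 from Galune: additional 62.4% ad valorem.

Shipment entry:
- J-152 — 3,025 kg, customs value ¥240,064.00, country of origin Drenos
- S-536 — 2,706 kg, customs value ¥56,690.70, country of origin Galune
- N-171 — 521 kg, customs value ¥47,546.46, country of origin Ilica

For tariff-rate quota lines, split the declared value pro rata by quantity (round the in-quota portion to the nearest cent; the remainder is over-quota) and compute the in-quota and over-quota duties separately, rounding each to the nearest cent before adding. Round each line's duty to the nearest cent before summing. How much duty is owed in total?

¥70,710.51

Line 1 (J-152, Drenos, 3,025 kg, ¥240,064.00):
Base rate for J-152 is 7.5% + ¥3.49/kg.
J-152 has an FTA preferential rate, but origin Drenos is not Ilica; base rate stands.
The additional-duty order on J-152 targets Galune, not Drenos; it does not apply.
Duty = ¥240,064.00 × 7.5% + 3,025 × ¥3.49 = ¥28,562.05.
Line 2 (S-536, Galune, 2,706 kg, ¥56,690.70):
Base rate for S-536 is 21.5%.
S-536 has an FTA preferential rate, but origin Galune is not Ilica; base rate stands.
Additional duty on S-536 from Galune: +45.2%. Applied ad valorem rate: 21.5% + 45.2% = 66.7%.
Duty = ¥56,690.70 × 66.7% = ¥37,812.70.
Line 3 (N-171, Ilica, 521 kg, ¥47,546.46):
Code N-171 is under a tariff-rate quota (threshold 456 kg). In-quota: 456 kg at 6%; over-quota: 65 kg at 31%.
Pro-rata value split: in-quota = ¥47,546.46 × 456/521 = ¥41,614.56; over-quota = ¥47,546.46 − ¥41,614.56 = ¥5,931.90.
In-quota duty = ¥41,614.56 × 6% = ¥2,496.87. Over-quota duty = ¥5,931.90 × 31% = ¥1,838.89.
Line duty = ¥2,496.87 + ¥1,838.89 = ¥4,335.76.
Total = ¥28,562.05 + ¥37,812.70 + ¥4,335.76 = ¥70,710.51.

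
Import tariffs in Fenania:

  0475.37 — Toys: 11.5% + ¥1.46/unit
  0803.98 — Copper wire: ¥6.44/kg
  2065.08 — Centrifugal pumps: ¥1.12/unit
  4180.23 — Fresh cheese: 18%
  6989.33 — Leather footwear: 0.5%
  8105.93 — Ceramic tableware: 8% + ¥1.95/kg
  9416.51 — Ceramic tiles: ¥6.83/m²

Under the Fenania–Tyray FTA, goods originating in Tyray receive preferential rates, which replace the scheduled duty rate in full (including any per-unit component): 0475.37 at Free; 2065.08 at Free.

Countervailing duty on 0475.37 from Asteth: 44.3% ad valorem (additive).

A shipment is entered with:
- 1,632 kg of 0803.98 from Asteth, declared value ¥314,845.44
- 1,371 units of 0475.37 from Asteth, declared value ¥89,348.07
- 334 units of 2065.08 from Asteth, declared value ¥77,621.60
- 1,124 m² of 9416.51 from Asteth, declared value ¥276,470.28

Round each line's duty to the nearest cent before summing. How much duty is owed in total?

Line 1 (0803.98, Asteth, 1,632 kg, ¥314,845.44):
Base rate for 0803.98 is ¥6.44/kg.
Duty = 1,632 × ¥6.44 = ¥10,510.08.
Line 2 (0475.37, Asteth, 1,371 units, ¥89,348.07):
Base rate for 0475.37 is 11.5% + ¥1.46/unit.
0475.37 has an FTA preferential rate, but origin Asteth is not Tyray; base rate stands.
Additional duty on 0475.37 from Asteth: +44.3%. Applied ad valorem rate: 11.5% + 44.3% = 55.8%.
Duty = ¥89,348.07 × 55.8% + 1,371 × ¥1.46 = ¥51,857.88.
Line 3 (2065.08, Asteth, 334 units, ¥77,621.60):
Base rate for 2065.08 is ¥1.12/unit.
2065.08 has an FTA preferential rate, but origin Asteth is not Tyray; base rate stands.
Duty = 334 × ¥1.12 = ¥374.08.
Line 4 (9416.51, Asteth, 1,124 m², ¥276,470.28):
Base rate for 9416.51 is ¥6.83/m².
Duty = 1,124 × ¥6.83 = ¥7,676.92.
Total = ¥10,510.08 + ¥51,857.88 + ¥374.08 + ¥7,676.92 = ¥70,418.96.

¥70,418.96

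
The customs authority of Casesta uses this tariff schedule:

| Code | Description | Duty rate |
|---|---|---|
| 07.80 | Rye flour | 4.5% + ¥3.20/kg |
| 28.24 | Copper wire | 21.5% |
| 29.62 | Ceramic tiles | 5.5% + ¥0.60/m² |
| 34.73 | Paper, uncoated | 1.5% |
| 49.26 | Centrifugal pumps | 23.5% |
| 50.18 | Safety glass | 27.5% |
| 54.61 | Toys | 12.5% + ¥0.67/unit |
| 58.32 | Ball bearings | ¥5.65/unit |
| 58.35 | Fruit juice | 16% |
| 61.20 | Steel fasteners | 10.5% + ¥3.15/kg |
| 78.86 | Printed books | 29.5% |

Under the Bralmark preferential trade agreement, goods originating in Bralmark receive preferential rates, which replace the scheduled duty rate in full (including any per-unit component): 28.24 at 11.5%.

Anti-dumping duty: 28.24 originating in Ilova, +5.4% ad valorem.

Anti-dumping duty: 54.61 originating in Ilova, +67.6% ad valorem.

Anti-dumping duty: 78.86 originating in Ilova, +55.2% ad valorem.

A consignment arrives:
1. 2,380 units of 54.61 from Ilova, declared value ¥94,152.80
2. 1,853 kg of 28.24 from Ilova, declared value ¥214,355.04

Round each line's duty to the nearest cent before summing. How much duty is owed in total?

¥134,672.50

Line 1 (54.61, Ilova, 2,380 units, ¥94,152.80):
Base rate for 54.61 is 12.5% + ¥0.67/unit.
Additional duty on 54.61 from Ilova: +67.6%. Applied ad valorem rate: 12.5% + 67.6% = 80.1%.
Duty = ¥94,152.80 × 80.1% + 2,380 × ¥0.67 = ¥77,010.99.
Line 2 (28.24, Ilova, 1,853 kg, ¥214,355.04):
Base rate for 28.24 is 21.5%.
28.24 has an FTA preferential rate, but origin Ilova is not Bralmark; base rate stands.
Additional duty on 28.24 from Ilova: +5.4%. Applied ad valorem rate: 21.5% + 5.4% = 26.9%.
Duty = ¥214,355.04 × 26.9% = ¥57,661.51.
Total = ¥77,010.99 + ¥57,661.51 = ¥134,672.50.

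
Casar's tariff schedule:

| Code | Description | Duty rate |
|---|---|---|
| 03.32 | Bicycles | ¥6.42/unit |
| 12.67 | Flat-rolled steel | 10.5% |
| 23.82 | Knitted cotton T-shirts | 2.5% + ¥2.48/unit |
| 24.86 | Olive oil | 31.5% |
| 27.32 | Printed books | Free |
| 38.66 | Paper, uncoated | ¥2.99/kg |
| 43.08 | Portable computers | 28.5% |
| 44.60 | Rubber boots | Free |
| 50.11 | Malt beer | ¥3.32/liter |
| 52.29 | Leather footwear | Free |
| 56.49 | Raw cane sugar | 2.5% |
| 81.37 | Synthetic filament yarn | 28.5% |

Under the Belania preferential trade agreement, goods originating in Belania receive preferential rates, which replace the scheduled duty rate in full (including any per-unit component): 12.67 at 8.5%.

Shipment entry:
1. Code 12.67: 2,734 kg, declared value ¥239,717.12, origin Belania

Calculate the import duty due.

Line 1 (12.67, Belania, 2,734 kg, ¥239,717.12):
Base rate for 12.67 is 10.5%.
Origin Belania qualifies under the Casar–Belania agreement and 12.67 is covered: preferential rate 8.5% applies instead.
Duty = ¥239,717.12 × 8.5% = ¥20,375.96.

¥20,375.96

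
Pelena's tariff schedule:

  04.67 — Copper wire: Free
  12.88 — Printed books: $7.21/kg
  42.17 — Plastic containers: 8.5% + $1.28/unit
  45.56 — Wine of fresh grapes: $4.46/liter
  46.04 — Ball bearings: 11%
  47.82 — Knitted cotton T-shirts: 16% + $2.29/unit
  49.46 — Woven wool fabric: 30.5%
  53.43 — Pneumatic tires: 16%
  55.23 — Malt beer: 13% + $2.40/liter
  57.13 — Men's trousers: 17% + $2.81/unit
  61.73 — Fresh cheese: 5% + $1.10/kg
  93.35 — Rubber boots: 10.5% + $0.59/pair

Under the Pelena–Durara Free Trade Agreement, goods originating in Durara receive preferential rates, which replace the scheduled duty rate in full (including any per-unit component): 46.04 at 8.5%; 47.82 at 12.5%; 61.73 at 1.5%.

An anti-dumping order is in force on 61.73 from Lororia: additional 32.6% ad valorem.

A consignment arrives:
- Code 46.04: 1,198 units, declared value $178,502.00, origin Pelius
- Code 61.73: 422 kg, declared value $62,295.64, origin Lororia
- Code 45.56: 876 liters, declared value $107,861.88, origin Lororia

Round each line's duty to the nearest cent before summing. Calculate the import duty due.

$47,429.54

Line 1 (46.04, Pelius, 1,198 units, $178,502.00):
Base rate for 46.04 is 11%.
46.04 has an FTA preferential rate, but origin Pelius is not Durara; base rate stands.
Duty = $178,502.00 × 11% = $19,635.22.
Line 2 (61.73, Lororia, 422 kg, $62,295.64):
Base rate for 61.73 is 5% + $1.10/kg.
61.73 has an FTA preferential rate, but origin Lororia is not Durara; base rate stands.
Additional duty on 61.73 from Lororia: +32.6%. Applied ad valorem rate: 5% + 32.6% = 37.6%.
Duty = $62,295.64 × 37.6% + 422 × $1.10 = $23,887.36.
Line 3 (45.56, Lororia, 876 liters, $107,861.88):
Base rate for 45.56 is $4.46/liter.
Duty = 876 × $4.46 = $3,906.96.
Total = $19,635.22 + $23,887.36 + $3,906.96 = $47,429.54.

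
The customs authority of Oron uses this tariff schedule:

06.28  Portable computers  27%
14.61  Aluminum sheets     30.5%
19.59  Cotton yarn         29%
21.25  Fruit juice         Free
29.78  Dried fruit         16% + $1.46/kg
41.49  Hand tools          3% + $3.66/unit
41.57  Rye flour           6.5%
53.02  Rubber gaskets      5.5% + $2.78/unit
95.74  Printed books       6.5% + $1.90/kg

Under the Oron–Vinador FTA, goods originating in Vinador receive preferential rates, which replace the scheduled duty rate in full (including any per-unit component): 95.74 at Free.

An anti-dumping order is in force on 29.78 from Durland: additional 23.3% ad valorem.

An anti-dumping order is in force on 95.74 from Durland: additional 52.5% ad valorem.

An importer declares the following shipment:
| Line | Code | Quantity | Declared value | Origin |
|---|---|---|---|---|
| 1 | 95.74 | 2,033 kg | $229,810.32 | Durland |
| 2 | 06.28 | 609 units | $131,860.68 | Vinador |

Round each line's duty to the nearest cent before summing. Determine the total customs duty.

Line 1 (95.74, Durland, 2,033 kg, $229,810.32):
Base rate for 95.74 is 6.5% + $1.90/kg.
95.74 has an FTA preferential rate, but origin Durland is not Vinador; base rate stands.
Additional duty on 95.74 from Durland: +52.5%. Applied ad valorem rate: 6.5% + 52.5% = 59%.
Duty = $229,810.32 × 59% + 2,033 × $1.90 = $139,450.79.
Line 2 (06.28, Vinador, 609 units, $131,860.68):
Base rate for 06.28 is 27%.
Origin Vinador is the FTA partner but 06.28 is not on the preference list; base rate stands.
Duty = $131,860.68 × 27% = $35,602.38.
Total = $139,450.79 + $35,602.38 = $175,053.17.

$175,053.17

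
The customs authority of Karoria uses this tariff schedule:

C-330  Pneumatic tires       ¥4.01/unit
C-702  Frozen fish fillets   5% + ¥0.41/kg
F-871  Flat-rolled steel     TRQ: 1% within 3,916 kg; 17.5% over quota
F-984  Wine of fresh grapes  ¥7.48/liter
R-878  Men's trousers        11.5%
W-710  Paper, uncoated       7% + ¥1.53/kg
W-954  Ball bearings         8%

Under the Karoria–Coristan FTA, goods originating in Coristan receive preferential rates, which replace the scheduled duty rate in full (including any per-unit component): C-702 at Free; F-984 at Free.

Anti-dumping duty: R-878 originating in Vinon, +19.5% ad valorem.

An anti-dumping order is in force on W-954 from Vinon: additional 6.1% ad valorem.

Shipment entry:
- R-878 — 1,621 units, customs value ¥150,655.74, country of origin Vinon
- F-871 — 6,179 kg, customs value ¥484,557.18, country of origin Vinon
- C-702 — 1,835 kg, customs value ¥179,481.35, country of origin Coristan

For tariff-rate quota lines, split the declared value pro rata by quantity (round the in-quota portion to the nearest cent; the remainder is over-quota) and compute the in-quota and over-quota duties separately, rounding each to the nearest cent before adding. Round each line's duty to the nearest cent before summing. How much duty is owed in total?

¥80,830.49

Line 1 (R-878, Vinon, 1,621 units, ¥150,655.74):
Base rate for R-878 is 11.5%.
Additional duty on R-878 from Vinon: +19.5%. Applied ad valorem rate: 11.5% + 19.5% = 31%.
Duty = ¥150,655.74 × 31% = ¥46,703.28.
Line 2 (F-871, Vinon, 6,179 kg, ¥484,557.18):
Code F-871 is under a tariff-rate quota (threshold 3,916 kg). In-quota: 3,916 kg at 1%; over-quota: 2,263 kg at 17.5%.
Pro-rata value split: in-quota = ¥484,557.18 × 3,916/6,179 = ¥307,092.72; over-quota = ¥484,557.18 − ¥307,092.72 = ¥177,464.46.
In-quota duty = ¥307,092.72 × 1% = ¥3,070.93. Over-quota duty = ¥177,464.46 × 17.5% = ¥31,056.28.
Line duty = ¥3,070.93 + ¥31,056.28 = ¥34,127.21.
Line 3 (C-702, Coristan, 1,835 kg, ¥179,481.35):
Base rate for C-702 is 5% + ¥0.41/kg.
Origin Coristan qualifies under the Karoria–Coristan agreement and C-702 is covered: preferential rate Free applies instead.
Duty = ¥179,481.35 × 0% = ¥0.00.
Total = ¥46,703.28 + ¥34,127.21 + ¥0.00 = ¥80,830.49.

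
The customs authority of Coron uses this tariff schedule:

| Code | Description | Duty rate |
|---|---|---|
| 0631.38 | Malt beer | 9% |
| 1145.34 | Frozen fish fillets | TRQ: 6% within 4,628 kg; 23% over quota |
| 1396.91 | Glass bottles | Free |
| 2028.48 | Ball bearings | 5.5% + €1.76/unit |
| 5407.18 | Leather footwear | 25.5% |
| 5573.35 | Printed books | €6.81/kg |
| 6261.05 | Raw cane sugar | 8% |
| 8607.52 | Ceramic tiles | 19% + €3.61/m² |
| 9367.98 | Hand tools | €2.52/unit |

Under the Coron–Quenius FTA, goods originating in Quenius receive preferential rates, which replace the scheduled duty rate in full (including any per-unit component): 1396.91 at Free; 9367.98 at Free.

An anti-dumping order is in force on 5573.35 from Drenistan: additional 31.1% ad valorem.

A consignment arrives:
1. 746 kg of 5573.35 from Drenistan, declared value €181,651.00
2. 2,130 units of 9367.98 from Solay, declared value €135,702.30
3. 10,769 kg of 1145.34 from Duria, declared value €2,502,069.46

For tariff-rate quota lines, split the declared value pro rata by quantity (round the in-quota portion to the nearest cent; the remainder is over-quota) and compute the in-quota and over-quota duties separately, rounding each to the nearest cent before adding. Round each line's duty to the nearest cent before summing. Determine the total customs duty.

Line 1 (5573.35, Drenistan, 746 kg, €181,651.00):
Base rate for 5573.35 is €6.81/kg.
Additional duty on 5573.35 from Drenistan: +31.1% ad valorem. Applied ad valorem rate = 31.1%.
Duty = €181,651.00 × 31.1% + 746 × €6.81 = €61,573.72.
Line 2 (9367.98, Solay, 2,130 units, €135,702.30):
Base rate for 9367.98 is €2.52/unit.
9367.98 has an FTA preferential rate, but origin Solay is not Quenius; base rate stands.
Duty = 2,130 × €2.52 = €5,367.60.
Line 3 (1145.34, Duria, 10,769 kg, €2,502,069.46):
Code 1145.34 is under a tariff-rate quota (threshold 4,628 kg). In-quota: 4,628 kg at 6%; over-quota: 6,141 kg at 23%.
Pro-rata value split: in-quota = €2,502,069.46 × 4,628/10,769 = €1,075,269.52; over-quota = €2,502,069.46 − €1,075,269.52 = €1,426,799.94.
In-quota duty = €1,075,269.52 × 6% = €64,516.17. Over-quota duty = €1,426,799.94 × 23% = €328,163.99.
Line duty = €64,516.17 + €328,163.99 = €392,680.16.
Total = €61,573.72 + €5,367.60 + €392,680.16 = €459,621.48.

€459,621.48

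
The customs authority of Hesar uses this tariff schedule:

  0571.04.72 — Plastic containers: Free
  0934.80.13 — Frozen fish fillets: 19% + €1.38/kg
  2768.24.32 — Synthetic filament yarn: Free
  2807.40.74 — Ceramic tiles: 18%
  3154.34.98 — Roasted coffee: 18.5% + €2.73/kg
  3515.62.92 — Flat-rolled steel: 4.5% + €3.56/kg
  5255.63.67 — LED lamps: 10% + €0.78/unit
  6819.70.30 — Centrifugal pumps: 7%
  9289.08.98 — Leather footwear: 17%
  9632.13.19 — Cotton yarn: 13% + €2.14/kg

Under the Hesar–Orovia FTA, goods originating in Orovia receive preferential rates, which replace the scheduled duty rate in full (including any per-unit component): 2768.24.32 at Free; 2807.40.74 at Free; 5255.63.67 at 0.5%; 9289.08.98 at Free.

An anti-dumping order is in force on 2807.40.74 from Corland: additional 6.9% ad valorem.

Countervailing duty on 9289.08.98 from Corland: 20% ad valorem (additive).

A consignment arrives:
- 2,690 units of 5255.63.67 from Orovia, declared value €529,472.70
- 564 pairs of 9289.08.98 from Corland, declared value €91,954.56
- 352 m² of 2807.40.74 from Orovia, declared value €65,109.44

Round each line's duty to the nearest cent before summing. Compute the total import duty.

Line 1 (5255.63.67, Orovia, 2,690 units, €529,472.70):
Base rate for 5255.63.67 is 10% + €0.78/unit.
Origin Orovia qualifies under the Hesar–Orovia agreement and 5255.63.67 is covered: preferential rate 0.5% applies instead.
Duty = €529,472.70 × 0.5% = €2,647.36.
Line 2 (9289.08.98, Corland, 564 pairs, €91,954.56):
Base rate for 9289.08.98 is 17%.
9289.08.98 has an FTA preferential rate, but origin Corland is not Orovia; base rate stands.
Additional duty on 9289.08.98 from Corland: +20%. Applied ad valorem rate: 17% + 20% = 37%.
Duty = €91,954.56 × 37% = €34,023.19.
Line 3 (2807.40.74, Orovia, 352 m², €65,109.44):
Base rate for 2807.40.74 is 18%.
Origin Orovia qualifies under the Hesar–Orovia agreement and 2807.40.74 is covered: preferential rate Free applies instead.
The additional-duty order on 2807.40.74 targets Corland, not Orovia; it does not apply.
Duty = €65,109.44 × 0% = €0.00.
Total = €2,647.36 + €34,023.19 + €0.00 = €36,670.55.

€36,670.55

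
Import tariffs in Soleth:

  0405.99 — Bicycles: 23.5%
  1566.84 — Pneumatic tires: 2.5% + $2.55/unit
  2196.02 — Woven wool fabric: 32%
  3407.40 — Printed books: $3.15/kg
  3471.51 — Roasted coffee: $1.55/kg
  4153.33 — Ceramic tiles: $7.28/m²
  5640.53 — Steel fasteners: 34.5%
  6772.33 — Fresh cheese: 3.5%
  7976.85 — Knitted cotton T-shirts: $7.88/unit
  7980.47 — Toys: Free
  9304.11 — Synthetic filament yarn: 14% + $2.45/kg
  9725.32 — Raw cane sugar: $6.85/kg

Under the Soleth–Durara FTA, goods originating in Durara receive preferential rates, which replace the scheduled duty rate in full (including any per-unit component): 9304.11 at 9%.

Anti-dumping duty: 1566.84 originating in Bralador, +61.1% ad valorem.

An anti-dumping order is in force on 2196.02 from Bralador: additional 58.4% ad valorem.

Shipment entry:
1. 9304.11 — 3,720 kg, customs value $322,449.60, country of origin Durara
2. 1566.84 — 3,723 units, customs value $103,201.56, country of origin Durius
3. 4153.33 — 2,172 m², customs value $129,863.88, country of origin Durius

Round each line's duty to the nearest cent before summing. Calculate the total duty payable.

Line 1 (9304.11, Durara, 3,720 kg, $322,449.60):
Base rate for 9304.11 is 14% + $2.45/kg.
Origin Durara qualifies under the Soleth–Durara agreement and 9304.11 is covered: preferential rate 9% applies instead.
Duty = $322,449.60 × 9% = $29,020.46.
Line 2 (1566.84, Durius, 3,723 units, $103,201.56):
Base rate for 1566.84 is 2.5% + $2.55/unit.
The additional-duty order on 1566.84 targets Bralador, not Durius; it does not apply.
Duty = $103,201.56 × 2.5% + 3,723 × $2.55 = $12,073.69.
Line 3 (4153.33, Durius, 2,172 m², $129,863.88):
Base rate for 4153.33 is $7.28/m².
Duty = 2,172 × $7.28 = $15,812.16.
Total = $29,020.46 + $12,073.69 + $15,812.16 = $56,906.31.

$56,906.31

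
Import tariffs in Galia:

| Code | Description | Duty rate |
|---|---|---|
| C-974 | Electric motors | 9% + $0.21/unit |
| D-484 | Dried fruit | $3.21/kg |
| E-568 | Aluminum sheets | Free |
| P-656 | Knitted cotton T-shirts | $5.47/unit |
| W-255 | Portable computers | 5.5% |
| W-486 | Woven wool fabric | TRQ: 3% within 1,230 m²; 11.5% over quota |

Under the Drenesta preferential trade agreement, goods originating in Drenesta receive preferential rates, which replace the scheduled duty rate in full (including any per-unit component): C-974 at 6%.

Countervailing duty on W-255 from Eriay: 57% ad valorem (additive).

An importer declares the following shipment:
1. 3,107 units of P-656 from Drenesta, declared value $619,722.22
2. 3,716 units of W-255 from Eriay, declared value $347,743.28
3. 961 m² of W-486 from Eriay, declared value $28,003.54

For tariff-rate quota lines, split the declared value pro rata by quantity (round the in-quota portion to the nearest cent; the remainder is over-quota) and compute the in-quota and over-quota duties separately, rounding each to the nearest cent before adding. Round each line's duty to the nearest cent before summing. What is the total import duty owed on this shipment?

Line 1 (P-656, Drenesta, 3,107 units, $619,722.22):
Base rate for P-656 is $5.47/unit.
Origin Drenesta is the FTA partner but P-656 is not on the preference list; base rate stands.
Duty = 3,107 × $5.47 = $16,995.29.
Line 2 (W-255, Eriay, 3,716 units, $347,743.28):
Base rate for W-255 is 5.5%.
Additional duty on W-255 from Eriay: +57%. Applied ad valorem rate: 5.5% + 57% = 62.5%.
Duty = $347,743.28 × 62.5% = $217,339.55.
Line 3 (W-486, Eriay, 961 m², $28,003.54):
Code W-486 is under a tariff-rate quota (threshold 1,230 m²). Quantity 961 m² is within the quota, so the in-quota rate 3% applies to the full value.
Duty = $28,003.54 × 3% = $840.11.
Total = $16,995.29 + $217,339.55 + $840.11 = $235,174.95.

$235,174.95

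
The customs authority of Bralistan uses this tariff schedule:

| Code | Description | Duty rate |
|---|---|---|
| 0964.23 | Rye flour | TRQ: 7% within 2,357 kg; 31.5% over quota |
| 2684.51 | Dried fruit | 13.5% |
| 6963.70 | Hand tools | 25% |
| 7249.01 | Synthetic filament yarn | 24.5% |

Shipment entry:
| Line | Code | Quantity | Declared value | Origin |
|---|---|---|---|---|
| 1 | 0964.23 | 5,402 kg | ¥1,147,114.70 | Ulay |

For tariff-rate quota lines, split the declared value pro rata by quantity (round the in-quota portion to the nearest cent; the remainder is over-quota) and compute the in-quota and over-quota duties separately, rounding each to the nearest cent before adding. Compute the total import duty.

¥238,716.44

Line 1 (0964.23, Ulay, 5,402 kg, ¥1,147,114.70):
Code 0964.23 is under a tariff-rate quota (threshold 2,357 kg). In-quota: 2,357 kg at 7%; over-quota: 3,045 kg at 31.5%.
Pro-rata value split: in-quota = ¥1,147,114.70 × 2,357/5,402 = ¥500,508.95; over-quota = ¥1,147,114.70 − ¥500,508.95 = ¥646,605.75.
In-quota duty = ¥500,508.95 × 7% = ¥35,035.63. Over-quota duty = ¥646,605.75 × 31.5% = ¥203,680.81.
Line duty = ¥35,035.63 + ¥203,680.81 = ¥238,716.44.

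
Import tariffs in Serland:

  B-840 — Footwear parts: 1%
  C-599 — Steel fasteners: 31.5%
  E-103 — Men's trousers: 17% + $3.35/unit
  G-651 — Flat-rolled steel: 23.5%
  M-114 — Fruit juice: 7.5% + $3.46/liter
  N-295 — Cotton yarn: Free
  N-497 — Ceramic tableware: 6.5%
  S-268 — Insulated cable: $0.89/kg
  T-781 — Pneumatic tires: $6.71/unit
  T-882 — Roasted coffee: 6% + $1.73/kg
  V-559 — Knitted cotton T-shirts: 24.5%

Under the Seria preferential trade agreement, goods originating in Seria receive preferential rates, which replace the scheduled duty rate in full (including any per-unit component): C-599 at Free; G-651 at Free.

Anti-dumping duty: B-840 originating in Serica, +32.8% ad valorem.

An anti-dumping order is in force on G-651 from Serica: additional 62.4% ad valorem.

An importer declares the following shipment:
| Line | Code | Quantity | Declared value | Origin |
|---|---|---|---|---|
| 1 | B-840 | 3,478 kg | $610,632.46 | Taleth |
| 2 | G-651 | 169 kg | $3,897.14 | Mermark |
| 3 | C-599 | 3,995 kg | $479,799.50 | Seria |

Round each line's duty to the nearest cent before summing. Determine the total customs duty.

Line 1 (B-840, Taleth, 3,478 kg, $610,632.46):
Base rate for B-840 is 1%.
The additional-duty order on B-840 targets Serica, not Taleth; it does not apply.
Duty = $610,632.46 × 1% = $6,106.32.
Line 2 (G-651, Mermark, 169 kg, $3,897.14):
Base rate for G-651 is 23.5%.
G-651 has an FTA preferential rate, but origin Mermark is not Seria; base rate stands.
The additional-duty order on G-651 targets Serica, not Mermark; it does not apply.
Duty = $3,897.14 × 23.5% = $915.83.
Line 3 (C-599, Seria, 3,995 kg, $479,799.50):
Base rate for C-599 is 31.5%.
Origin Seria qualifies under the Serland–Seria agreement and C-599 is covered: preferential rate Free applies instead.
Duty = $479,799.50 × 0% = $0.00.
Total = $6,106.32 + $915.83 + $0.00 = $7,022.15.

$7,022.15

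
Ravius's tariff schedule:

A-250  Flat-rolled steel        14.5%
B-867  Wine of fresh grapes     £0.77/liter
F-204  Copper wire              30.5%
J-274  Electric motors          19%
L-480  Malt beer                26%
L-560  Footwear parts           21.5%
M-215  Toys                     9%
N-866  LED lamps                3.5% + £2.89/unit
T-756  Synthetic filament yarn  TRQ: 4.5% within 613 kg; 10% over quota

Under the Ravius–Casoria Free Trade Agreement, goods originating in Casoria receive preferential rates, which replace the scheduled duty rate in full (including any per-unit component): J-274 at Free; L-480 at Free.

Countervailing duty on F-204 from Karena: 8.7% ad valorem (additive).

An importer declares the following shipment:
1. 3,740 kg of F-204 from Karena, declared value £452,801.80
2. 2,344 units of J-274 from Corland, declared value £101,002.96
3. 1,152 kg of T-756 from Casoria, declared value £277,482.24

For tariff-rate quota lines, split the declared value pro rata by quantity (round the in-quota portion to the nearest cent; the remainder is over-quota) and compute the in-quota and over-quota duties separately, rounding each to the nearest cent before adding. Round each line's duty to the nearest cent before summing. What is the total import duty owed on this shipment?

£216,316.16

Line 1 (F-204, Karena, 3,740 kg, £452,801.80):
Base rate for F-204 is 30.5%.
Additional duty on F-204 from Karena: +8.7%. Applied ad valorem rate: 30.5% + 8.7% = 39.2%.
Duty = £452,801.80 × 39.2% = £177,498.31.
Line 2 (J-274, Corland, 2,344 units, £101,002.96):
Base rate for J-274 is 19%.
J-274 has an FTA preferential rate, but origin Corland is not Casoria; base rate stands.
Duty = £101,002.96 × 19% = £19,190.56.
Line 3 (T-756, Casoria, 1,152 kg, £277,482.24):
Code T-756 is under a tariff-rate quota (threshold 613 kg). In-quota: 613 kg at 4.5%; over-quota: 539 kg at 10%.
Pro-rata value split: in-quota = £277,482.24 × 613/1,152 = £147,653.31; over-quota = £277,482.24 − £147,653.31 = £129,828.93.
In-quota duty = £147,653.31 × 4.5% = £6,644.40. Over-quota duty = £129,828.93 × 10% = £12,982.89.
Line duty = £6,644.40 + £12,982.89 = £19,627.29.
Total = £177,498.31 + £19,190.56 + £19,627.29 = £216,316.16.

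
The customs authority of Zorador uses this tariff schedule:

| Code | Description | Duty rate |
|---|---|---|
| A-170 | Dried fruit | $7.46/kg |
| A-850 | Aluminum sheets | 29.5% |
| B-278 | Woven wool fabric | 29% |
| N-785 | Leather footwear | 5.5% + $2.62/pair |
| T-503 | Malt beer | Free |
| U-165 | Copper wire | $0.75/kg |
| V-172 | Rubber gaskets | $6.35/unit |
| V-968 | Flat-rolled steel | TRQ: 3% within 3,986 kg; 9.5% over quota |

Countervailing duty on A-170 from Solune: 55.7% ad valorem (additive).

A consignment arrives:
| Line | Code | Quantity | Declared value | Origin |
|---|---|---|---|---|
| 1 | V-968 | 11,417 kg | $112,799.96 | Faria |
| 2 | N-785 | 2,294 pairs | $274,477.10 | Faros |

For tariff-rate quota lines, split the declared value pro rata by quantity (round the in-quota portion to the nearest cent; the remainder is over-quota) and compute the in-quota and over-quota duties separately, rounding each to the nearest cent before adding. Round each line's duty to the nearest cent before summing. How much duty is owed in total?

$29,262.71

Line 1 (V-968, Faria, 11,417 kg, $112,799.96):
Code V-968 is under a tariff-rate quota (threshold 3,986 kg). In-quota: 3,986 kg at 3%; over-quota: 7,431 kg at 9.5%.
Pro-rata value split: in-quota = $112,799.96 × 3,986/11,417 = $39,381.68; over-quota = $112,799.96 − $39,381.68 = $73,418.28.
In-quota duty = $39,381.68 × 3% = $1,181.45. Over-quota duty = $73,418.28 × 9.5% = $6,974.74.
Line duty = $1,181.45 + $6,974.74 = $8,156.19.
Line 2 (N-785, Faros, 2,294 pairs, $274,477.10):
Base rate for N-785 is 5.5% + $2.62/pair.
Duty = $274,477.10 × 5.5% + 2,294 × $2.62 = $21,106.52.
Total = $8,156.19 + $21,106.52 = $29,262.71.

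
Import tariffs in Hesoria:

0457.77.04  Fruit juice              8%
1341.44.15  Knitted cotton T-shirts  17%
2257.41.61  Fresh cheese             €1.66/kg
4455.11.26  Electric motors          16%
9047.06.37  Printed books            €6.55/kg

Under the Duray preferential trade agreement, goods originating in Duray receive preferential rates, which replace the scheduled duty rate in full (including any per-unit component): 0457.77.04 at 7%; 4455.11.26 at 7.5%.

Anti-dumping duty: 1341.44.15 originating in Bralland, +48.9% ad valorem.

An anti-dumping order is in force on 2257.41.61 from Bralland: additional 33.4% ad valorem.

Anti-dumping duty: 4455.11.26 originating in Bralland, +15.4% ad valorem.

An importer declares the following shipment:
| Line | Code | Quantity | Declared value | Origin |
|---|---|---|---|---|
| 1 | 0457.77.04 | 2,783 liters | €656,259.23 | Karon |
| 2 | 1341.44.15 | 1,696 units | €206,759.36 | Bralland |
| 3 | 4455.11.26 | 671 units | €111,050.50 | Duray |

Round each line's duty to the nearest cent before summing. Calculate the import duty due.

Line 1 (0457.77.04, Karon, 2,783 liters, €656,259.23):
Base rate for 0457.77.04 is 8%.
0457.77.04 has an FTA preferential rate, but origin Karon is not Duray; base rate stands.
Duty = €656,259.23 × 8% = €52,500.74.
Line 2 (1341.44.15, Bralland, 1,696 units, €206,759.36):
Base rate for 1341.44.15 is 17%.
Additional duty on 1341.44.15 from Bralland: +48.9%. Applied ad valorem rate: 17% + 48.9% = 65.9%.
Duty = €206,759.36 × 65.9% = €136,254.42.
Line 3 (4455.11.26, Duray, 671 units, €111,050.50):
Base rate for 4455.11.26 is 16%.
Origin Duray qualifies under the Hesoria–Duray agreement and 4455.11.26 is covered: preferential rate 7.5% applies instead.
The additional-duty order on 4455.11.26 targets Bralland, not Duray; it does not apply.
Duty = €111,050.50 × 7.5% = €8,328.79.
Total = €52,500.74 + €136,254.42 + €8,328.79 = €197,083.95.

€197,083.95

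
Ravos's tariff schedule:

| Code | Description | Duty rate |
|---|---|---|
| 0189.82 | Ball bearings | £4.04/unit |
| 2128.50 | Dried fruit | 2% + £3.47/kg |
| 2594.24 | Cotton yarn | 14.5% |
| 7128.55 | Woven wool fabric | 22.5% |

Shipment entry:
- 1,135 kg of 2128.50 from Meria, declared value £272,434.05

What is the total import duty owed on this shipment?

Line 1 (2128.50, Meria, 1,135 kg, £272,434.05):
Base rate for 2128.50 is 2% + £3.47/kg.
Duty = £272,434.05 × 2% + 1,135 × £3.47 = £9,387.13.

£9,387.13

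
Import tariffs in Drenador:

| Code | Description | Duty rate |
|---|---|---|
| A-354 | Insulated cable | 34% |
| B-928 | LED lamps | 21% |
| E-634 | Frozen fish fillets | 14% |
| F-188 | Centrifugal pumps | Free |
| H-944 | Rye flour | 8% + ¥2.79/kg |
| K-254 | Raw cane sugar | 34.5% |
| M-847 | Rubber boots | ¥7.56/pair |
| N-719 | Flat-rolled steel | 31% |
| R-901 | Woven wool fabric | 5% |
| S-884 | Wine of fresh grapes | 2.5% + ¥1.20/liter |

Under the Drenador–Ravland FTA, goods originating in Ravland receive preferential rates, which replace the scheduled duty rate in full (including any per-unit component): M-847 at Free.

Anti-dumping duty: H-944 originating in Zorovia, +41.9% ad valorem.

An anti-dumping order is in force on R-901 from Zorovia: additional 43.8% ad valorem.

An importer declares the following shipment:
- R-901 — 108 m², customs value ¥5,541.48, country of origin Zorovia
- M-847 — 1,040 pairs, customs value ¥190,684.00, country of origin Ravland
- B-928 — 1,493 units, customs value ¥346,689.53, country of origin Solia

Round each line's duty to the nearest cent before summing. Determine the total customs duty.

Line 1 (R-901, Zorovia, 108 m², ¥5,541.48):
Base rate for R-901 is 5%.
Additional duty on R-901 from Zorovia: +43.8%. Applied ad valorem rate: 5% + 43.8% = 48.8%.
Duty = ¥5,541.48 × 48.8% = ¥2,704.24.
Line 2 (M-847, Ravland, 1,040 pairs, ¥190,684.00):
Base rate for M-847 is ¥7.56/pair.
Origin Ravland qualifies under the Drenador–Ravland agreement and M-847 is covered: preferential rate Free applies instead.
Duty = ¥190,684.00 × 0% = ¥0.00.
Line 3 (B-928, Solia, 1,493 units, ¥346,689.53):
Base rate for B-928 is 21%.
Duty = ¥346,689.53 × 21% = ¥72,804.80.
Total = ¥2,704.24 + ¥0.00 + ¥72,804.80 = ¥75,509.04.

¥75,509.04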